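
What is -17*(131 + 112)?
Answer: -4131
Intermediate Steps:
-17*(131 + 112) = -17*243 = -4131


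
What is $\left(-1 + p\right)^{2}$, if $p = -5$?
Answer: $36$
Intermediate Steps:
$\left(-1 + p\right)^{2} = \left(-1 - 5\right)^{2} = \left(-6\right)^{2} = 36$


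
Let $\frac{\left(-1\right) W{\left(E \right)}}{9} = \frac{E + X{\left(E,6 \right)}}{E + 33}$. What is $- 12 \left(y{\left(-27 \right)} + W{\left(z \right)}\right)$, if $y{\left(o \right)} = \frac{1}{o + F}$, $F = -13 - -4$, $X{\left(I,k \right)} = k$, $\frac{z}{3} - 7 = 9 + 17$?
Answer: $\frac{2846}{33} \approx 86.242$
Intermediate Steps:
$z = 99$ ($z = 21 + 3 \left(9 + 17\right) = 21 + 3 \cdot 26 = 21 + 78 = 99$)
$F = -9$ ($F = -13 + 4 = -9$)
$y{\left(o \right)} = \frac{1}{-9 + o}$ ($y{\left(o \right)} = \frac{1}{o - 9} = \frac{1}{-9 + o}$)
$W{\left(E \right)} = - \frac{9 \left(6 + E\right)}{33 + E}$ ($W{\left(E \right)} = - 9 \frac{E + 6}{E + 33} = - 9 \frac{6 + E}{33 + E} = - \frac{9 \left(6 + E\right)}{33 + E}$)
$- 12 \left(y{\left(-27 \right)} + W{\left(z \right)}\right) = - 12 \left(\frac{1}{-9 - 27} + \frac{9 \left(-6 - 99\right)}{33 + 99}\right) = - 12 \left(\frac{1}{-36} + \frac{9 \left(-6 - 99\right)}{132}\right) = - 12 \left(- \frac{1}{36} + 9 \cdot \frac{1}{132} \left(-105\right)\right) = - 12 \left(- \frac{1}{36} - \frac{315}{44}\right) = \left(-12\right) \left(- \frac{1423}{198}\right) = \frac{2846}{33}$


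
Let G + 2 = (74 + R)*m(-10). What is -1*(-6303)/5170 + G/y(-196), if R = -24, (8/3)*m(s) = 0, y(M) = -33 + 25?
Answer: 1381/940 ≈ 1.4691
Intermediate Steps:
y(M) = -8
m(s) = 0 (m(s) = (3/8)*0 = 0)
G = -2 (G = -2 + (74 - 24)*0 = -2 + 50*0 = -2 + 0 = -2)
-1*(-6303)/5170 + G/y(-196) = -1*(-6303)/5170 - 2/(-8) = 6303*(1/5170) - 2*(-⅛) = 573/470 + ¼ = 1381/940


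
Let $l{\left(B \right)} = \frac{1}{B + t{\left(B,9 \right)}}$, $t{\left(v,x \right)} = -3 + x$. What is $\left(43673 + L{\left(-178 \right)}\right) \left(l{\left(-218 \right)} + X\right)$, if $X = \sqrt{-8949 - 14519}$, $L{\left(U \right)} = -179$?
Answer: $- \frac{21747}{106} + 86988 i \sqrt{5867} \approx -205.16 + 6.663 \cdot 10^{6} i$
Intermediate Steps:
$X = 2 i \sqrt{5867}$ ($X = \sqrt{-23468} = 2 i \sqrt{5867} \approx 153.19 i$)
$l{\left(B \right)} = \frac{1}{6 + B}$ ($l{\left(B \right)} = \frac{1}{B + \left(-3 + 9\right)} = \frac{1}{B + 6} = \frac{1}{6 + B}$)
$\left(43673 + L{\left(-178 \right)}\right) \left(l{\left(-218 \right)} + X\right) = \left(43673 - 179\right) \left(\frac{1}{6 - 218} + 2 i \sqrt{5867}\right) = 43494 \left(\frac{1}{-212} + 2 i \sqrt{5867}\right) = 43494 \left(- \frac{1}{212} + 2 i \sqrt{5867}\right) = - \frac{21747}{106} + 86988 i \sqrt{5867}$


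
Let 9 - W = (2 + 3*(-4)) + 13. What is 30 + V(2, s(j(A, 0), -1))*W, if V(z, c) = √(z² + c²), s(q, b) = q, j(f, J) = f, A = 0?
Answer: 42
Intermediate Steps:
V(z, c) = √(c² + z²)
W = 6 (W = 9 - ((2 + 3*(-4)) + 13) = 9 - ((2 - 12) + 13) = 9 - (-10 + 13) = 9 - 1*3 = 9 - 3 = 6)
30 + V(2, s(j(A, 0), -1))*W = 30 + √(0² + 2²)*6 = 30 + √(0 + 4)*6 = 30 + √4*6 = 30 + 2*6 = 30 + 12 = 42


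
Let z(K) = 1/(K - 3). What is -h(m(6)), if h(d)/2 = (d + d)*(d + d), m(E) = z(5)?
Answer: -2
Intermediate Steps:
z(K) = 1/(-3 + K)
m(E) = ½ (m(E) = 1/(-3 + 5) = 1/2 = ½)
h(d) = 8*d² (h(d) = 2*((d + d)*(d + d)) = 2*((2*d)*(2*d)) = 2*(4*d²) = 8*d²)
-h(m(6)) = -8*(½)² = -8/4 = -1*2 = -2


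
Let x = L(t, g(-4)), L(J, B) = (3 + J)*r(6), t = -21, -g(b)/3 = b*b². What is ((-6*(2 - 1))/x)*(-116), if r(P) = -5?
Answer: 116/15 ≈ 7.7333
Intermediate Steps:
g(b) = -3*b³ (g(b) = -3*b*b² = -3*b³)
L(J, B) = -15 - 5*J (L(J, B) = (3 + J)*(-5) = -15 - 5*J)
x = 90 (x = -15 - 5*(-21) = -15 + 105 = 90)
((-6*(2 - 1))/x)*(-116) = (-6*(2 - 1)/90)*(-116) = (-6*1*(1/90))*(-116) = -6*1/90*(-116) = -1/15*(-116) = 116/15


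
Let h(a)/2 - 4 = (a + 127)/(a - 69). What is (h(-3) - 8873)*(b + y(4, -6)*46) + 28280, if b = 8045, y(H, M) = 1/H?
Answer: -214261028/3 ≈ -7.1420e+7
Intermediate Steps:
h(a) = 8 + 2*(127 + a)/(-69 + a) (h(a) = 8 + 2*((a + 127)/(a - 69)) = 8 + 2*((127 + a)/(-69 + a)) = 8 + 2*(127 + a)/(-69 + a))
(h(-3) - 8873)*(b + y(4, -6)*46) + 28280 = (2*(-149 + 5*(-3))/(-69 - 3) - 8873)*(8045 + 46/4) + 28280 = (2*(-149 - 15)/(-72) - 8873)*(8045 + (1/4)*46) + 28280 = (2*(-1/72)*(-164) - 8873)*(8045 + 23/2) + 28280 = (41/9 - 8873)*(16113/2) + 28280 = -79816/9*16113/2 + 28280 = -214345868/3 + 28280 = -214261028/3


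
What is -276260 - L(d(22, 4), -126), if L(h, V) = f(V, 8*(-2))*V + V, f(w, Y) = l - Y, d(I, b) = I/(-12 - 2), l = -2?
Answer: -274370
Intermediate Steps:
d(I, b) = -I/14 (d(I, b) = I/(-14) = -I/14)
f(w, Y) = -2 - Y
L(h, V) = 15*V (L(h, V) = (-2 - 8*(-2))*V + V = (-2 - 1*(-16))*V + V = (-2 + 16)*V + V = 14*V + V = 15*V)
-276260 - L(d(22, 4), -126) = -276260 - 15*(-126) = -276260 - 1*(-1890) = -276260 + 1890 = -274370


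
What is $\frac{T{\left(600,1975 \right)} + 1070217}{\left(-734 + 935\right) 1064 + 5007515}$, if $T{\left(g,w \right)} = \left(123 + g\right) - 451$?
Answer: $\frac{1070489}{5221379} \approx 0.20502$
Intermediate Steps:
$T{\left(g,w \right)} = -328 + g$
$\frac{T{\left(600,1975 \right)} + 1070217}{\left(-734 + 935\right) 1064 + 5007515} = \frac{\left(-328 + 600\right) + 1070217}{\left(-734 + 935\right) 1064 + 5007515} = \frac{272 + 1070217}{201 \cdot 1064 + 5007515} = \frac{1070489}{213864 + 5007515} = \frac{1070489}{5221379}$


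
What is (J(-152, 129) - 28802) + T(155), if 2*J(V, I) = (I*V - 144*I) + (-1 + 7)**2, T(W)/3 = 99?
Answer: -47579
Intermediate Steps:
T(W) = 297 (T(W) = 3*99 = 297)
J(V, I) = 18 - 72*I + I*V/2 (J(V, I) = ((I*V - 144*I) + (-1 + 7)**2)/2 = ((-144*I + I*V) + 6**2)/2 = ((-144*I + I*V) + 36)/2 = (36 - 144*I + I*V)/2 = 18 - 72*I + I*V/2)
(J(-152, 129) - 28802) + T(155) = ((18 - 72*129 + (1/2)*129*(-152)) - 28802) + 297 = ((18 - 9288 - 9804) - 28802) + 297 = (-19074 - 28802) + 297 = -47876 + 297 = -47579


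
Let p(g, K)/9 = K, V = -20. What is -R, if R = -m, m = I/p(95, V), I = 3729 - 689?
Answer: -152/9 ≈ -16.889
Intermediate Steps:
p(g, K) = 9*K
I = 3040
m = -152/9 (m = 3040/((9*(-20))) = 3040/(-180) = 3040*(-1/180) = -152/9 ≈ -16.889)
R = 152/9 (R = -1*(-152/9) = 152/9 ≈ 16.889)
-R = -1*152/9 = -152/9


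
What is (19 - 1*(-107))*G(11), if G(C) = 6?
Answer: 756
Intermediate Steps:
(19 - 1*(-107))*G(11) = (19 - 1*(-107))*6 = (19 + 107)*6 = 126*6 = 756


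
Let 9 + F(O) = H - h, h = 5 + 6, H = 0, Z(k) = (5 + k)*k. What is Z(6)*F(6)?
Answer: -1320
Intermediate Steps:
Z(k) = k*(5 + k)
h = 11
F(O) = -20 (F(O) = -9 + (0 - 1*11) = -9 + (0 - 11) = -9 - 11 = -20)
Z(6)*F(6) = (6*(5 + 6))*(-20) = (6*11)*(-20) = 66*(-20) = -1320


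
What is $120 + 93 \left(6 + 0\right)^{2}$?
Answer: $3468$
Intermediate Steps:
$120 + 93 \left(6 + 0\right)^{2} = 120 + 93 \cdot 6^{2} = 120 + 93 \cdot 36 = 120 + 3348 = 3468$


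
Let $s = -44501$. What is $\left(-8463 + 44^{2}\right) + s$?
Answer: $-51028$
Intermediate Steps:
$\left(-8463 + 44^{2}\right) + s = \left(-8463 + 44^{2}\right) - 44501 = \left(-8463 + 1936\right) - 44501 = -6527 - 44501 = -51028$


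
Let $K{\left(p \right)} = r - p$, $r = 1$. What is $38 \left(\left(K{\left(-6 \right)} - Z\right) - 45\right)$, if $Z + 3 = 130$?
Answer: $-6270$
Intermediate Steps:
$Z = 127$ ($Z = -3 + 130 = 127$)
$K{\left(p \right)} = 1 - p$
$38 \left(\left(K{\left(-6 \right)} - Z\right) - 45\right) = 38 \left(\left(\left(1 - -6\right) - 127\right) - 45\right) = 38 \left(\left(\left(1 + 6\right) - 127\right) - 45\right) = 38 \left(\left(7 - 127\right) - 45\right) = 38 \left(-120 - 45\right) = 38 \left(-165\right) = -6270$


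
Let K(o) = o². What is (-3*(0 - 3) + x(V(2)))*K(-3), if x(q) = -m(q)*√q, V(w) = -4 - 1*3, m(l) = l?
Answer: 81 + 63*I*√7 ≈ 81.0 + 166.68*I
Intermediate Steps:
V(w) = -7 (V(w) = -4 - 3 = -7)
x(q) = -q^(3/2) (x(q) = -q*√q = -q^(3/2))
(-3*(0 - 3) + x(V(2)))*K(-3) = (-3*(0 - 3) - (-7)^(3/2))*(-3)² = (-3*(-3) - (-7)*I*√7)*9 = (9 + 7*I*√7)*9 = 81 + 63*I*√7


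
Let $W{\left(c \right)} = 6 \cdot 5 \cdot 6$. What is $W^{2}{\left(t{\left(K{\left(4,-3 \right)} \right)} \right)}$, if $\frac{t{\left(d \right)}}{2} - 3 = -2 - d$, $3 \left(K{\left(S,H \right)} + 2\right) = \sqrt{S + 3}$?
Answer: $32400$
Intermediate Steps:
$K{\left(S,H \right)} = -2 + \frac{\sqrt{3 + S}}{3}$ ($K{\left(S,H \right)} = -2 + \frac{\sqrt{S + 3}}{3} = -2 + \frac{\sqrt{3 + S}}{3}$)
$t{\left(d \right)} = 2 - 2 d$ ($t{\left(d \right)} = 6 + 2 \left(-2 - d\right) = 6 - \left(4 + 2 d\right) = 2 - 2 d$)
$W{\left(c \right)} = 180$ ($W{\left(c \right)} = 30 \cdot 6 = 180$)
$W^{2}{\left(t{\left(K{\left(4,-3 \right)} \right)} \right)} = 180^{2} = 32400$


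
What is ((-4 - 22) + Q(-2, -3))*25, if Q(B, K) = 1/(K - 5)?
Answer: -5225/8 ≈ -653.13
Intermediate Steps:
Q(B, K) = 1/(-5 + K)
((-4 - 22) + Q(-2, -3))*25 = ((-4 - 22) + 1/(-5 - 3))*25 = (-26 + 1/(-8))*25 = (-26 - ⅛)*25 = -209/8*25 = -5225/8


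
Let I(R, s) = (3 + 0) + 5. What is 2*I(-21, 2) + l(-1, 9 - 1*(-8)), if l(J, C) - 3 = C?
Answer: 36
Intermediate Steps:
I(R, s) = 8 (I(R, s) = 3 + 5 = 8)
l(J, C) = 3 + C
2*I(-21, 2) + l(-1, 9 - 1*(-8)) = 2*8 + (3 + (9 - 1*(-8))) = 16 + (3 + (9 + 8)) = 16 + (3 + 17) = 16 + 20 = 36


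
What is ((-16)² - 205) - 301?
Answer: -250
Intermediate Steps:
((-16)² - 205) - 301 = (256 - 205) - 301 = 51 - 301 = -250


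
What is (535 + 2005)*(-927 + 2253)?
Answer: 3368040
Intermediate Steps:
(535 + 2005)*(-927 + 2253) = 2540*1326 = 3368040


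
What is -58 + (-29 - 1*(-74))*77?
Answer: 3407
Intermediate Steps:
-58 + (-29 - 1*(-74))*77 = -58 + (-29 + 74)*77 = -58 + 45*77 = -58 + 3465 = 3407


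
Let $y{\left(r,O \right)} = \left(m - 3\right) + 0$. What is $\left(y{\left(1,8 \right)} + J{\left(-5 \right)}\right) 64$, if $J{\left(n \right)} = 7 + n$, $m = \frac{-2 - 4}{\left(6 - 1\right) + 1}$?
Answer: $-128$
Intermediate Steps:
$m = -1$ ($m = - \frac{6}{\left(6 - 1\right) + 1} = - \frac{6}{5 + 1} = - \frac{6}{6} = \left(-6\right) \frac{1}{6} = -1$)
$y{\left(r,O \right)} = -4$ ($y{\left(r,O \right)} = \left(-1 - 3\right) + 0 = -4 + 0 = -4$)
$\left(y{\left(1,8 \right)} + J{\left(-5 \right)}\right) 64 = \left(-4 + \left(7 - 5\right)\right) 64 = \left(-4 + 2\right) 64 = \left(-2\right) 64 = -128$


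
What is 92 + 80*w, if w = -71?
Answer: -5588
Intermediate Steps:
92 + 80*w = 92 + 80*(-71) = 92 - 5680 = -5588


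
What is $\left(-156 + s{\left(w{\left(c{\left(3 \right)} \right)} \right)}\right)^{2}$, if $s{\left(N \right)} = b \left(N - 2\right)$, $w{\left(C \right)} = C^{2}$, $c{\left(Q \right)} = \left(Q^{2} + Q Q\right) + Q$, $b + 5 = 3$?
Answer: $1069156$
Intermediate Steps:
$b = -2$ ($b = -5 + 3 = -2$)
$c{\left(Q \right)} = Q + 2 Q^{2}$ ($c{\left(Q \right)} = \left(Q^{2} + Q^{2}\right) + Q = 2 Q^{2} + Q = Q + 2 Q^{2}$)
$s{\left(N \right)} = 4 - 2 N$ ($s{\left(N \right)} = - 2 \left(N - 2\right) = - 2 \left(-2 + N\right) = 4 - 2 N$)
$\left(-156 + s{\left(w{\left(c{\left(3 \right)} \right)} \right)}\right)^{2} = \left(-156 + \left(4 - 2 \left(3 \left(1 + 2 \cdot 3\right)\right)^{2}\right)\right)^{2} = \left(-156 + \left(4 - 2 \left(3 \left(1 + 6\right)\right)^{2}\right)\right)^{2} = \left(-156 + \left(4 - 2 \left(3 \cdot 7\right)^{2}\right)\right)^{2} = \left(-156 + \left(4 - 2 \cdot 21^{2}\right)\right)^{2} = \left(-156 + \left(4 - 882\right)\right)^{2} = \left(-156 - 878\right)^{2} = \left(-1034\right)^{2} = 1069156$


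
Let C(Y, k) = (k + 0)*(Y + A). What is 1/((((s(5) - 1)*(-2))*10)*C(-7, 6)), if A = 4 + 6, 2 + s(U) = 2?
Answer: 1/360 ≈ 0.0027778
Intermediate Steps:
s(U) = 0 (s(U) = -2 + 2 = 0)
A = 10
C(Y, k) = k*(10 + Y) (C(Y, k) = (k + 0)*(Y + 10) = k*(10 + Y))
1/((((s(5) - 1)*(-2))*10)*C(-7, 6)) = 1/((((0 - 1)*(-2))*10)*(6*(10 - 7))) = 1/((-1*(-2)*10)*(6*3)) = 1/((2*10)*18) = 1/(20*18) = 1/360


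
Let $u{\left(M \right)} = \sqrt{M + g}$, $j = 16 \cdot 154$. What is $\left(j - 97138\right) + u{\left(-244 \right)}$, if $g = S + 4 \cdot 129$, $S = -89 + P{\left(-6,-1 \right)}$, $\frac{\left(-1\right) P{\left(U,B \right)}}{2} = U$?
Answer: $-94674 + \sqrt{195} \approx -94660.0$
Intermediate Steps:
$j = 2464$
$P{\left(U,B \right)} = - 2 U$
$S = -77$ ($S = -89 - -12 = -89 + 12 = -77$)
$g = 439$ ($g = -77 + 4 \cdot 129 = -77 + 516 = 439$)
$u{\left(M \right)} = \sqrt{439 + M}$ ($u{\left(M \right)} = \sqrt{M + 439} = \sqrt{439 + M}$)
$\left(j - 97138\right) + u{\left(-244 \right)} = \left(2464 - 97138\right) + \sqrt{439 - 244} = -94674 + \sqrt{195}$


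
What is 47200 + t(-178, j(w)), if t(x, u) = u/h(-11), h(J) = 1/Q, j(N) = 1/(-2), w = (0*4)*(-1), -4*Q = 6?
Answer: 188803/4 ≈ 47201.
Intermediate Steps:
Q = -3/2 (Q = -1/4*6 = -3/2 ≈ -1.5000)
w = 0 (w = 0*(-1) = 0)
j(N) = -1/2
h(J) = -2/3 (h(J) = 1/(-3/2) = -2/3)
t(x, u) = -3*u/2 (t(x, u) = u/(-2/3) = u*(-3/2) = -3*u/2)
47200 + t(-178, j(w)) = 47200 - 3/2*(-1/2) = 47200 + 3/4 = 188803/4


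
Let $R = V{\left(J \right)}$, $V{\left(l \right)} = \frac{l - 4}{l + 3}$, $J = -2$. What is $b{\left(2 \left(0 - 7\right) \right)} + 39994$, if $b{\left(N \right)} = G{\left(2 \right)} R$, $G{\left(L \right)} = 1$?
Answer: $39988$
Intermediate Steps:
$V{\left(l \right)} = \frac{-4 + l}{3 + l}$
$R = -6$ ($R = \frac{-4 - 2}{3 - 2} = 1^{-1} \left(-6\right) = 1 \left(-6\right) = -6$)
$b{\left(N \right)} = -6$ ($b{\left(N \right)} = 1 \left(-6\right) = -6$)
$b{\left(2 \left(0 - 7\right) \right)} + 39994 = -6 + 39994 = 39988$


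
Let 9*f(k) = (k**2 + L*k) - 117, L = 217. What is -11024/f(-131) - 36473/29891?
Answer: 2550493297/340249253 ≈ 7.4960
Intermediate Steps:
f(k) = -13 + k**2/9 + 217*k/9 (f(k) = ((k**2 + 217*k) - 117)/9 = (-117 + k**2 + 217*k)/9 = -13 + k**2/9 + 217*k/9)
-11024/f(-131) - 36473/29891 = -11024/(-13 + (1/9)*(-131)**2 + (217/9)*(-131)) - 36473/29891 = -11024/(-13 + (1/9)*17161 - 28427/9) - 36473*1/29891 = -11024/(-13 + 17161/9 - 28427/9) - 36473/29891 = -11024/(-11383/9) - 36473/29891 = -11024*(-9/11383) - 36473/29891 = 99216/11383 - 36473/29891 = 2550493297/340249253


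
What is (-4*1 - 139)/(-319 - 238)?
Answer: 143/557 ≈ 0.25673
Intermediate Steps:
(-4*1 - 139)/(-319 - 238) = (-4 - 139)/(-557) = -143*(-1/557) = 143/557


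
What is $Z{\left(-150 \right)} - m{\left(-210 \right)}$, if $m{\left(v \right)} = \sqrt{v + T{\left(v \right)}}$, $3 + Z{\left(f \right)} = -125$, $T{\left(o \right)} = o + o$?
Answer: $-128 - 3 i \sqrt{70} \approx -128.0 - 25.1 i$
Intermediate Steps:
$T{\left(o \right)} = 2 o$
$Z{\left(f \right)} = -128$ ($Z{\left(f \right)} = -3 - 125 = -128$)
$m{\left(v \right)} = \sqrt{3} \sqrt{v}$ ($m{\left(v \right)} = \sqrt{v + 2 v} = \sqrt{3 v} = \sqrt{3} \sqrt{v}$)
$Z{\left(-150 \right)} - m{\left(-210 \right)} = -128 - \sqrt{3} \sqrt{-210} = -128 - \sqrt{3} i \sqrt{210} = -128 - 3 i \sqrt{70}$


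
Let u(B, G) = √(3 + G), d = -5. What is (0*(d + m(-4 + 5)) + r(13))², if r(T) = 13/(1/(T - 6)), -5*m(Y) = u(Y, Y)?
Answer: 8281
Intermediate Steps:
m(Y) = -√(3 + Y)/5
r(T) = -78 + 13*T (r(T) = 13/(1/(-6 + T)) = 13*(-6 + T) = -78 + 13*T)
(0*(d + m(-4 + 5)) + r(13))² = (0*(-5 - √(3 + (-4 + 5))/5) + (-78 + 13*13))² = (0*(-5 - √(3 + 1)/5) + (-78 + 169))² = (0*(-5 - √4/5) + 91)² = (0*(-5 - ⅕*2) + 91)² = (0*(-5 - ⅖) + 91)² = (0*(-27/5) + 91)² = (0 + 91)² = 91² = 8281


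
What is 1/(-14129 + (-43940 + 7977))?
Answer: -1/50092 ≈ -1.9963e-5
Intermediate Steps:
1/(-14129 + (-43940 + 7977)) = 1/(-14129 - 35963) = 1/(-50092) = -1/50092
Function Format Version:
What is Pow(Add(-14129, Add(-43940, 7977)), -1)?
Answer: Rational(-1, 50092) ≈ -1.9963e-5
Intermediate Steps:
Pow(Add(-14129, Add(-43940, 7977)), -1) = Pow(Add(-14129, -35963), -1) = Pow(-50092, -1) = Rational(-1, 50092)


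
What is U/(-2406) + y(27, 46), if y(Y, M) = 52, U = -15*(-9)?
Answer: 41659/802 ≈ 51.944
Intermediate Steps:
U = 135
U/(-2406) + y(27, 46) = 135/(-2406) + 52 = 135*(-1/2406) + 52 = -45/802 + 52 = 41659/802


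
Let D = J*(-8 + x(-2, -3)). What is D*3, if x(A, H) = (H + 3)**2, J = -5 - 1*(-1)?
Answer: 96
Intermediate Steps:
J = -4 (J = -5 + 1 = -4)
x(A, H) = (3 + H)**2
D = 32 (D = -4*(-8 + (3 - 3)**2) = -4*(-8 + 0**2) = -4*(-8 + 0) = -4*(-8) = 32)
D*3 = 32*3 = 96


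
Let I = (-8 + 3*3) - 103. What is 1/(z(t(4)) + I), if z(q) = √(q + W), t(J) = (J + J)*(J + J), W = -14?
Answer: -51/5177 - 5*√2/10354 ≈ -0.010534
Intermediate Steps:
t(J) = 4*J² (t(J) = (2*J)*(2*J) = 4*J²)
z(q) = √(-14 + q) (z(q) = √(q - 14) = √(-14 + q))
I = -102 (I = (-8 + 9) - 103 = 1 - 103 = -102)
1/(z(t(4)) + I) = 1/(√(-14 + 4*4²) - 102) = 1/(√(-14 + 4*16) - 102) = 1/(√(-14 + 64) - 102) = 1/(√50 - 102) = 1/(5*√2 - 102) = 1/(-102 + 5*√2)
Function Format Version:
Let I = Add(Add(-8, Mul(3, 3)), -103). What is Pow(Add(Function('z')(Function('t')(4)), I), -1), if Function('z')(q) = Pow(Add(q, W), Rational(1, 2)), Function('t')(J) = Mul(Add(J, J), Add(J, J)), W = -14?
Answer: Add(Rational(-51, 5177), Mul(Rational(-5, 10354), Pow(2, Rational(1, 2)))) ≈ -0.010534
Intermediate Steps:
Function('t')(J) = Mul(4, Pow(J, 2)) (Function('t')(J) = Mul(Mul(2, J), Mul(2, J)) = Mul(4, Pow(J, 2)))
Function('z')(q) = Pow(Add(-14, q), Rational(1, 2)) (Function('z')(q) = Pow(Add(q, -14), Rational(1, 2)) = Pow(Add(-14, q), Rational(1, 2)))
I = -102 (I = Add(Add(-8, 9), -103) = Add(1, -103) = -102)
Pow(Add(Function('z')(Function('t')(4)), I), -1) = Pow(Add(Pow(Add(-14, Mul(4, Pow(4, 2))), Rational(1, 2)), -102), -1) = Pow(Add(Pow(Add(-14, Mul(4, 16)), Rational(1, 2)), -102), -1) = Pow(Add(Pow(Add(-14, 64), Rational(1, 2)), -102), -1) = Pow(Add(Pow(50, Rational(1, 2)), -102), -1) = Pow(Add(Mul(5, Pow(2, Rational(1, 2))), -102), -1) = Pow(Add(-102, Mul(5, Pow(2, Rational(1, 2)))), -1)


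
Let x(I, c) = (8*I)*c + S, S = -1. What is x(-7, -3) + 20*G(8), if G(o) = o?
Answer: 327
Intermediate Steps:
x(I, c) = -1 + 8*I*c (x(I, c) = (8*I)*c - 1 = 8*I*c - 1 = -1 + 8*I*c)
x(-7, -3) + 20*G(8) = (-1 + 8*(-7)*(-3)) + 20*8 = (-1 + 168) + 160 = 167 + 160 = 327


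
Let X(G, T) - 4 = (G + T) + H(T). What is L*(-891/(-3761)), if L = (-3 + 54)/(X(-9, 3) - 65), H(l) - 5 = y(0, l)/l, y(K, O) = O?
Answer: -45441/229421 ≈ -0.19807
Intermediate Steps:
H(l) = 6 (H(l) = 5 + l/l = 5 + 1 = 6)
X(G, T) = 10 + G + T (X(G, T) = 4 + ((G + T) + 6) = 4 + (6 + G + T) = 10 + G + T)
L = -51/61 (L = (-3 + 54)/((10 - 9 + 3) - 65) = 51/(4 - 65) = 51/(-61) = 51*(-1/61) = -51/61 ≈ -0.83607)
L*(-891/(-3761)) = -(-45441)/(61*(-3761)) = -(-45441)*(-1)/(61*3761) = -51/61*891/3761 = -45441/229421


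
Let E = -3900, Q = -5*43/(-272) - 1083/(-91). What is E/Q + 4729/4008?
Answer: -385417889611/1259077128 ≈ -306.11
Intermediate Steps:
Q = 314141/24752 (Q = -215*(-1/272) - 1083*(-1/91) = 215/272 + 1083/91 = 314141/24752 ≈ 12.692)
E/Q + 4729/4008 = -3900/314141/24752 + 4729/4008 = -3900*24752/314141 + 4729*(1/4008) = -96532800/314141 + 4729/4008 = -385417889611/1259077128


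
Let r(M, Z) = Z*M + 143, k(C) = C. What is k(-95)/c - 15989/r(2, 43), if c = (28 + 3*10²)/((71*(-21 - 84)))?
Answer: 156939133/75112 ≈ 2089.4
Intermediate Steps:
r(M, Z) = 143 + M*Z (r(M, Z) = M*Z + 143 = 143 + M*Z)
c = -328/7455 (c = (28 + 3*100)/((71*(-105))) = (28 + 300)/(-7455) = 328*(-1/7455) = -328/7455 ≈ -0.043997)
k(-95)/c - 15989/r(2, 43) = -95/(-328/7455) - 15989/(143 + 2*43) = -95*(-7455/328) - 15989/(143 + 86) = 708225/328 - 15989/229 = 156939133/75112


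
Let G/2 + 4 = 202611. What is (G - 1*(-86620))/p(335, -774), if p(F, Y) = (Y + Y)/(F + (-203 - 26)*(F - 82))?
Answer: 164712919/9 ≈ 1.8301e+7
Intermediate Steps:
G = 405214 (G = -8 + 2*202611 = -8 + 405222 = 405214)
p(F, Y) = 2*Y/(18778 - 228*F) (p(F, Y) = (2*Y)/(F - 229*(-82 + F)) = (2*Y)/(F + (18778 - 229*F)) = (2*Y)/(18778 - 228*F) = 2*Y/(18778 - 228*F))
(G - 1*(-86620))/p(335, -774) = (405214 - 1*(-86620))/((-1*(-774)/(-9389 + 114*335))) = (405214 + 86620)/((-1*(-774)/(-9389 + 38190))) = 491834/((-1*(-774)/28801)) = 491834/((-1*(-774)*1/28801)) = 491834/(774/28801) = 491834*(28801/774) = 164712919/9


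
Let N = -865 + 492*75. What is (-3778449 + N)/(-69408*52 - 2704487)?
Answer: 3742414/6313703 ≈ 0.59274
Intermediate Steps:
N = 36035 (N = -865 + 36900 = 36035)
(-3778449 + N)/(-69408*52 - 2704487) = (-3778449 + 36035)/(-69408*52 - 2704487) = -3742414/(-3609216 - 2704487) = -3742414/(-6313703) = -3742414*(-1/6313703) = 3742414/6313703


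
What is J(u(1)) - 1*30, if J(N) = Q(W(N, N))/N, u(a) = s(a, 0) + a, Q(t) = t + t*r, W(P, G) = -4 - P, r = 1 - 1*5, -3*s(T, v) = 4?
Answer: -63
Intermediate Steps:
s(T, v) = -4/3 (s(T, v) = -⅓*4 = -4/3)
r = -4 (r = 1 - 5 = -4)
Q(t) = -3*t (Q(t) = t + t*(-4) = t - 4*t = -3*t)
u(a) = -4/3 + a
J(N) = (12 + 3*N)/N (J(N) = (-3*(-4 - N))/N = (12 + 3*N)/N)
J(u(1)) - 1*30 = (3 + 12/(-4/3 + 1)) - 1*30 = (3 + 12/(-⅓)) - 30 = (3 + 12*(-3)) - 30 = (3 - 36) - 30 = -33 - 30 = -63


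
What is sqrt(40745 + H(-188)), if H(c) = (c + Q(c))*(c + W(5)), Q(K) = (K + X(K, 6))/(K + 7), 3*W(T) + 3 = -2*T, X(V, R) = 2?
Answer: sqrt(22616693367)/543 ≈ 276.96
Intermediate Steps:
W(T) = -1 - 2*T/3 (W(T) = -1 + (-2*T)/3 = -1 - 2*T/3)
Q(K) = (2 + K)/(7 + K) (Q(K) = (K + 2)/(K + 7) = (2 + K)/(7 + K))
H(c) = (-13/3 + c)*(c + (2 + c)/(7 + c)) (H(c) = (c + (2 + c)/(7 + c))*(c + (-1 - 2/3*5)) = (c + (2 + c)/(7 + c))*(c + (-1 - 10/3)) = (c + (2 + c)/(7 + c))*(c - 13/3) = (c + (2 + c)/(7 + c))*(-13/3 + c) = (-13/3 + c)*(c + (2 + c)/(7 + c)))
sqrt(40745 + H(-188)) = sqrt(40745 + (-26 - 98*(-188) + 3*(-188)**3 + 11*(-188)**2)/(3*(7 - 188))) = sqrt(40745 + (1/3)*(-26 + 18424 + 3*(-6644672) + 11*35344)/(-181)) = sqrt(40745 + (1/3)*(-1/181)*(-26 + 18424 - 19934016 + 388784)) = sqrt(40745 + (1/3)*(-1/181)*(-19526834)) = sqrt(40745 + 19526834/543) = sqrt(41651369/543) = sqrt(22616693367)/543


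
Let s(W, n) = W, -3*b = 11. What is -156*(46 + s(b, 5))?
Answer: -6604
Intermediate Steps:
b = -11/3 (b = -⅓*11 = -11/3 ≈ -3.6667)
-156*(46 + s(b, 5)) = -156*(46 - 11/3) = -156*127/3 = -6604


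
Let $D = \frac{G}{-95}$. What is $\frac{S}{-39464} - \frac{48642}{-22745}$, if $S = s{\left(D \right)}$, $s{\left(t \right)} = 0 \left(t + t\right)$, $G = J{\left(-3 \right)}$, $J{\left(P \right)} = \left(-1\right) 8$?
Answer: $\frac{48642}{22745} \approx 2.1386$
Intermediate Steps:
$J{\left(P \right)} = -8$
$G = -8$
$D = \frac{8}{95}$ ($D = - \frac{8}{-95} = \left(-8\right) \left(- \frac{1}{95}\right) = \frac{8}{95} \approx 0.084211$)
$s{\left(t \right)} = 0$ ($s{\left(t \right)} = 0 \cdot 2 t = 0$)
$S = 0$
$\frac{S}{-39464} - \frac{48642}{-22745} = \frac{0}{-39464} - \frac{48642}{-22745} = 0 \left(- \frac{1}{39464}\right) - - \frac{48642}{22745} = 0 + \frac{48642}{22745} = \frac{48642}{22745}$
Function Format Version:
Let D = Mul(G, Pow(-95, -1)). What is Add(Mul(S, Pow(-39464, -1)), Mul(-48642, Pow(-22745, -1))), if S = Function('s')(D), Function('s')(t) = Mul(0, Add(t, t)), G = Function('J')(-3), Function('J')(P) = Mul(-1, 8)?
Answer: Rational(48642, 22745) ≈ 2.1386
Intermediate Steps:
Function('J')(P) = -8
G = -8
D = Rational(8, 95) (D = Mul(-8, Pow(-95, -1)) = Mul(-8, Rational(-1, 95)) = Rational(8, 95) ≈ 0.084211)
Function('s')(t) = 0 (Function('s')(t) = Mul(0, Mul(2, t)) = 0)
S = 0
Add(Mul(S, Pow(-39464, -1)), Mul(-48642, Pow(-22745, -1))) = Add(Mul(0, Pow(-39464, -1)), Mul(-48642, Pow(-22745, -1))) = Add(Mul(0, Rational(-1, 39464)), Mul(-48642, Rational(-1, 22745))) = Add(0, Rational(48642, 22745)) = Rational(48642, 22745)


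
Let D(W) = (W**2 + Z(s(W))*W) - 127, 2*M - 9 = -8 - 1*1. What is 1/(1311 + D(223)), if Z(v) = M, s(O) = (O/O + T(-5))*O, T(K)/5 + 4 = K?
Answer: 1/50913 ≈ 1.9641e-5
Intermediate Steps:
T(K) = -20 + 5*K
M = 0 (M = 9/2 + (-8 - 1*1)/2 = 9/2 + (-8 - 1)/2 = 9/2 + (1/2)*(-9) = 9/2 - 9/2 = 0)
s(O) = -44*O (s(O) = (O/O + (-20 + 5*(-5)))*O = (1 + (-20 - 25))*O = (1 - 45)*O = -44*O)
Z(v) = 0
D(W) = -127 + W**2 (D(W) = (W**2 + 0*W) - 127 = (W**2 + 0) - 127 = W**2 - 127 = -127 + W**2)
1/(1311 + D(223)) = 1/(1311 + (-127 + 223**2)) = 1/(1311 + (-127 + 49729)) = 1/(1311 + 49602) = 1/50913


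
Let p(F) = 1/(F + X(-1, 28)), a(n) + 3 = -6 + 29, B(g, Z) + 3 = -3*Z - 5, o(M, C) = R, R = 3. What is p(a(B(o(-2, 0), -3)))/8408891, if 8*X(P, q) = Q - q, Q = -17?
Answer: 8/967022465 ≈ 8.2728e-9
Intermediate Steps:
o(M, C) = 3
B(g, Z) = -8 - 3*Z (B(g, Z) = -3 + (-3*Z - 5) = -3 + (-5 - 3*Z) = -8 - 3*Z)
X(P, q) = -17/8 - q/8 (X(P, q) = (-17 - q)/8 = -17/8 - q/8)
a(n) = 20 (a(n) = -3 + (-6 + 29) = -3 + 23 = 20)
p(F) = 1/(-45/8 + F) (p(F) = 1/(F + (-17/8 - 1/8*28)) = 1/(F + (-17/8 - 7/2)) = 1/(F - 45/8) = 1/(-45/8 + F))
p(a(B(o(-2, 0), -3)))/8408891 = (8/(-45 + 8*20))/8408891 = (8/(-45 + 160))*(1/8408891) = (8/115)*(1/8408891) = 8/967022465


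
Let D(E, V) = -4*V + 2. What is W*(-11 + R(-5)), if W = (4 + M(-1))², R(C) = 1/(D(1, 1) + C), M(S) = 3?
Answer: -546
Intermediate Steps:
D(E, V) = 2 - 4*V
R(C) = 1/(-2 + C) (R(C) = 1/((2 - 4*1) + C) = 1/((2 - 4) + C) = 1/(-2 + C))
W = 49 (W = (4 + 3)² = 7² = 49)
W*(-11 + R(-5)) = 49*(-11 + 1/(-2 - 5)) = 49*(-11 + 1/(-7)) = 49*(-11 - ⅐) = 49*(-78/7) = -546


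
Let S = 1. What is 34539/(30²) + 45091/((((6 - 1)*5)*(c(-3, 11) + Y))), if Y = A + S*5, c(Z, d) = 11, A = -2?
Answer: 351137/2100 ≈ 167.21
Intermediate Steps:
Y = 3 (Y = -2 + 1*5 = -2 + 5 = 3)
34539/(30²) + 45091/((((6 - 1)*5)*(c(-3, 11) + Y))) = 34539/(30²) + 45091/((((6 - 1)*5)*(11 + 3))) = 34539/900 + 45091/(((5*5)*14)) = 34539*(1/900) + 45091/((25*14)) = 11513/300 + 45091/350 = 351137/2100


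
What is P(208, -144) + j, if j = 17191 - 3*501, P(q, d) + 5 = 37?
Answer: 15720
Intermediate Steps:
P(q, d) = 32 (P(q, d) = -5 + 37 = 32)
j = 15688 (j = 17191 - 1*1503 = 17191 - 1503 = 15688)
P(208, -144) + j = 32 + 15688 = 15720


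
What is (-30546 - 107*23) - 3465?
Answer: -36472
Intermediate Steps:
(-30546 - 107*23) - 3465 = (-30546 - 2461) - 3465 = -33007 - 3465 = -36472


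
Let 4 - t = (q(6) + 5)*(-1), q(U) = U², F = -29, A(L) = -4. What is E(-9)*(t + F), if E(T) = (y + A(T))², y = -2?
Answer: 576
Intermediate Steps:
E(T) = 36 (E(T) = (-2 - 4)² = (-6)² = 36)
t = 45 (t = 4 - (6² + 5)*(-1) = 4 - (36 + 5)*(-1) = 4 - 41*(-1) = 4 - 1*(-41) = 4 + 41 = 45)
E(-9)*(t + F) = 36*(45 - 29) = 36*16 = 576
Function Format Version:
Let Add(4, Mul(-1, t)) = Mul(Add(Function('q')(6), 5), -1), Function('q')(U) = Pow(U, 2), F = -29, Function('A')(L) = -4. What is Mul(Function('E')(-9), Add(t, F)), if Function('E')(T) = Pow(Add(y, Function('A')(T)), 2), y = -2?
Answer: 576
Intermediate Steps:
Function('E')(T) = 36 (Function('E')(T) = Pow(Add(-2, -4), 2) = Pow(-6, 2) = 36)
t = 45 (t = Add(4, Mul(-1, Mul(Add(Pow(6, 2), 5), -1))) = Add(4, Mul(-1, Mul(Add(36, 5), -1))) = Add(4, Mul(-1, Mul(41, -1))) = Add(4, Mul(-1, -41)) = Add(4, 41) = 45)
Mul(Function('E')(-9), Add(t, F)) = Mul(36, Add(45, -29)) = Mul(36, 16) = 576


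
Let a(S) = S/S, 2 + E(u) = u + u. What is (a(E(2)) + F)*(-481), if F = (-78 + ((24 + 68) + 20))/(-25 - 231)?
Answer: -53391/128 ≈ -417.12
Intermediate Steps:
E(u) = -2 + 2*u (E(u) = -2 + (u + u) = -2 + 2*u)
F = -17/128 (F = (-78 + (92 + 20))/(-256) = (-78 + 112)*(-1/256) = 34*(-1/256) = -17/128 ≈ -0.13281)
a(S) = 1
(a(E(2)) + F)*(-481) = (1 - 17/128)*(-481) = (111/128)*(-481) = -53391/128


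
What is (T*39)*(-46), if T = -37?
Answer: 66378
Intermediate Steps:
(T*39)*(-46) = -37*39*(-46) = -1443*(-46) = 66378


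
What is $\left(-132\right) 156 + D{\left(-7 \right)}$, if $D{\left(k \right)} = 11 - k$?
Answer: $-20574$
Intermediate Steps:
$\left(-132\right) 156 + D{\left(-7 \right)} = \left(-132\right) 156 + \left(11 - -7\right) = -20592 + \left(11 + 7\right) = -20592 + 18 = -20574$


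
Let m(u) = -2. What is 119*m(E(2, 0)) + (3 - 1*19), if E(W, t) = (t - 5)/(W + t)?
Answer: -254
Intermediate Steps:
E(W, t) = (-5 + t)/(W + t)
119*m(E(2, 0)) + (3 - 1*19) = 119*(-2) + (3 - 1*19) = -238 + (3 - 19) = -238 - 16 = -254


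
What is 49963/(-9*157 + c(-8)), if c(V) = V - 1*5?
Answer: -49963/1426 ≈ -35.037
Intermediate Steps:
c(V) = -5 + V (c(V) = V - 5 = -5 + V)
49963/(-9*157 + c(-8)) = 49963/(-9*157 + (-5 - 8)) = 49963/(-1413 - 13) = 49963/(-1426) = 49963*(-1/1426) = -49963/1426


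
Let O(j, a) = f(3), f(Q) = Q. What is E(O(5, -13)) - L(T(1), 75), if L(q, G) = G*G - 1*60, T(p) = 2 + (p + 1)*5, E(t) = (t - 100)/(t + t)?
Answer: -33487/6 ≈ -5581.2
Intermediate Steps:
O(j, a) = 3
E(t) = (-100 + t)/(2*t) (E(t) = (-100 + t)/((2*t)) = (-100 + t)*(1/(2*t)) = (-100 + t)/(2*t))
T(p) = 7 + 5*p (T(p) = 2 + (1 + p)*5 = 2 + (5 + 5*p) = 7 + 5*p)
L(q, G) = -60 + G**2 (L(q, G) = G**2 - 60 = -60 + G**2)
E(O(5, -13)) - L(T(1), 75) = (1/2)*(-100 + 3)/3 - (-60 + 75**2) = (1/2)*(1/3)*(-97) - (-60 + 5625) = -97/6 - 1*5565 = -97/6 - 5565 = -33487/6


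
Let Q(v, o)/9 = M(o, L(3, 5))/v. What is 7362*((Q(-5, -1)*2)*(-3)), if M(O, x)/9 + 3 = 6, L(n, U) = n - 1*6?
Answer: 10733796/5 ≈ 2.1468e+6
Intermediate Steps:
L(n, U) = -6 + n (L(n, U) = n - 6 = -6 + n)
M(O, x) = 27 (M(O, x) = -27 + 9*6 = -27 + 54 = 27)
Q(v, o) = 243/v (Q(v, o) = 9*(27/v) = 243/v)
7362*((Q(-5, -1)*2)*(-3)) = 7362*(((243/(-5))*2)*(-3)) = 7362*(((243*(-1/5))*2)*(-3)) = 7362*(-243/5*2*(-3)) = 7362*(-486/5*(-3)) = 7362*(1458/5) = 10733796/5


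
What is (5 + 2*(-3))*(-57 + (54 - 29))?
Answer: 32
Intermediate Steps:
(5 + 2*(-3))*(-57 + (54 - 29)) = (5 - 6)*(-57 + 25) = -1*(-32) = 32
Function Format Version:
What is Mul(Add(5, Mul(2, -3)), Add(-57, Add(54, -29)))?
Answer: 32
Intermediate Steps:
Mul(Add(5, Mul(2, -3)), Add(-57, Add(54, -29))) = Mul(Add(5, -6), Add(-57, 25)) = Mul(-1, -32) = 32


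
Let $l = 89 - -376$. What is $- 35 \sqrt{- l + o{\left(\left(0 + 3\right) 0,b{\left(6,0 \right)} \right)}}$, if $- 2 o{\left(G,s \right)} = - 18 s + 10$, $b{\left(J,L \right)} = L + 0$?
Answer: $- 35 i \sqrt{470} \approx - 758.78 i$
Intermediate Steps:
$l = 465$ ($l = 89 + 376 = 465$)
$b{\left(J,L \right)} = L$
$o{\left(G,s \right)} = -5 + 9 s$ ($o{\left(G,s \right)} = - \frac{- 18 s + 10}{2} = - \frac{10 - 18 s}{2} = -5 + 9 s$)
$- 35 \sqrt{- l + o{\left(\left(0 + 3\right) 0,b{\left(6,0 \right)} \right)}} = - 35 \sqrt{\left(-1\right) 465 + \left(-5 + 9 \cdot 0\right)} = - 35 \sqrt{-465 + \left(-5 + 0\right)} = - 35 \sqrt{-465 - 5} = - 35 \sqrt{-470} = - 35 i \sqrt{470}$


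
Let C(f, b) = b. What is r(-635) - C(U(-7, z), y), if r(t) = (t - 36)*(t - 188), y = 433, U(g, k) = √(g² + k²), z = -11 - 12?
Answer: 551800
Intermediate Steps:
z = -23
r(t) = (-188 + t)*(-36 + t) (r(t) = (-36 + t)*(-188 + t) = (-188 + t)*(-36 + t))
r(-635) - C(U(-7, z), y) = (6768 + (-635)² - 224*(-635)) - 1*433 = (6768 + 403225 + 142240) - 433 = 552233 - 433 = 551800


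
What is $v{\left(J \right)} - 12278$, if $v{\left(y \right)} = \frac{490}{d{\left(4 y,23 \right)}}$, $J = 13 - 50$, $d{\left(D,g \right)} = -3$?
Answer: $- \frac{37324}{3} \approx -12441.0$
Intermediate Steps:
$J = -37$ ($J = 13 - 50 = -37$)
$v{\left(y \right)} = - \frac{490}{3}$ ($v{\left(y \right)} = \frac{490}{-3} = 490 \left(- \frac{1}{3}\right) = - \frac{490}{3}$)
$v{\left(J \right)} - 12278 = - \frac{490}{3} - 12278 = - \frac{37324}{3}$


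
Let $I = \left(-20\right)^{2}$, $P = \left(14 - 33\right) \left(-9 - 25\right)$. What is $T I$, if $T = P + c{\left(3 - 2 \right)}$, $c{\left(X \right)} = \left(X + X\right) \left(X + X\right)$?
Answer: $260000$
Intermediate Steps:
$c{\left(X \right)} = 4 X^{2}$ ($c{\left(X \right)} = 2 X 2 X = 4 X^{2}$)
$P = 646$ ($P = \left(-19\right) \left(-34\right) = 646$)
$I = 400$
$T = 650$ ($T = 646 + 4 \left(3 - 2\right)^{2} = 646 + 4 \cdot 1^{2} = 646 + 4 \cdot 1 = 646 + 4 = 650$)
$T I = 650 \cdot 400 = 260000$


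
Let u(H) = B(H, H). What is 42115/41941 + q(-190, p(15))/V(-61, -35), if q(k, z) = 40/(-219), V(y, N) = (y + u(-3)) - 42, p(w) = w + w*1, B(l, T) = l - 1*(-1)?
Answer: 194022413/192886659 ≈ 1.0059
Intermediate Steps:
B(l, T) = 1 + l (B(l, T) = l + 1 = 1 + l)
u(H) = 1 + H
p(w) = 2*w (p(w) = w + w = 2*w)
V(y, N) = -44 + y (V(y, N) = (y + (1 - 3)) - 42 = (y - 2) - 42 = (-2 + y) - 42 = -44 + y)
q(k, z) = -40/219 (q(k, z) = 40*(-1/219) = -40/219)
42115/41941 + q(-190, p(15))/V(-61, -35) = 42115/41941 - 40/(219*(-44 - 61)) = 42115*(1/41941) - 40/219/(-105) = 42115/41941 - 40/219*(-1/105) = 42115/41941 + 8/4599 = 194022413/192886659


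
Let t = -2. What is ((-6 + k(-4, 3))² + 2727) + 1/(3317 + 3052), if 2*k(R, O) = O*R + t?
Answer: 18444625/6369 ≈ 2896.0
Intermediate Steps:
k(R, O) = -1 + O*R/2 (k(R, O) = (O*R - 2)/2 = (-2 + O*R)/2 = -1 + O*R/2)
((-6 + k(-4, 3))² + 2727) + 1/(3317 + 3052) = ((-6 + (-1 + (½)*3*(-4)))² + 2727) + 1/(3317 + 3052) = ((-6 + (-1 - 6))² + 2727) + 1/6369 = ((-6 - 7)² + 2727) + 1/6369 = ((-13)² + 2727) + 1/6369 = (169 + 2727) + 1/6369 = 2896 + 1/6369 = 18444625/6369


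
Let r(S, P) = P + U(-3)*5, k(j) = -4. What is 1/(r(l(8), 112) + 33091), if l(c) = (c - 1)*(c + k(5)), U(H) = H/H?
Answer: 1/33208 ≈ 3.0113e-5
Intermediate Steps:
U(H) = 1
l(c) = (-1 + c)*(-4 + c) (l(c) = (c - 1)*(c - 4) = (-1 + c)*(-4 + c))
r(S, P) = 5 + P (r(S, P) = P + 1*5 = P + 5 = 5 + P)
1/(r(l(8), 112) + 33091) = 1/((5 + 112) + 33091) = 1/(117 + 33091) = 1/33208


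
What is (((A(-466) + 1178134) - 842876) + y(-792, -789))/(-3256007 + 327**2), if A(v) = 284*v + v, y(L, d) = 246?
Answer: -101347/1574539 ≈ -0.064366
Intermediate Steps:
A(v) = 285*v
(((A(-466) + 1178134) - 842876) + y(-792, -789))/(-3256007 + 327**2) = (((285*(-466) + 1178134) - 842876) + 246)/(-3256007 + 327**2) = (((-132810 + 1178134) - 842876) + 246)/(-3256007 + 106929) = ((1045324 - 842876) + 246)/(-3149078) = (202448 + 246)*(-1/3149078) = 202694*(-1/3149078) = -101347/1574539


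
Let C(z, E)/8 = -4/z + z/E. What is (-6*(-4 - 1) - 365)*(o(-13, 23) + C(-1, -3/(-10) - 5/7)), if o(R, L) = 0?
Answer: -498480/29 ≈ -17189.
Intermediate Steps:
C(z, E) = -32/z + 8*z/E (C(z, E) = 8*(-4/z + z/E) = -32/z + 8*z/E)
(-6*(-4 - 1) - 365)*(o(-13, 23) + C(-1, -3/(-10) - 5/7)) = (-6*(-4 - 1) - 365)*(0 + (-32/(-1) + 8*(-1)/(-3/(-10) - 5/7))) = (-6*(-5) - 365)*(0 + (-32*(-1) + 8*(-1)/(-3*(-⅒) - 5*⅐))) = (30 - 365)*(0 + (32 + 8*(-1)/(3/10 - 5/7))) = -335*(0 + (32 + 8*(-1)/(-29/70))) = -335*(0 + (32 + 8*(-1)*(-70/29))) = -335*(0 + (32 + 560/29)) = -335*(0 + 1488/29) = -335*1488/29 = -498480/29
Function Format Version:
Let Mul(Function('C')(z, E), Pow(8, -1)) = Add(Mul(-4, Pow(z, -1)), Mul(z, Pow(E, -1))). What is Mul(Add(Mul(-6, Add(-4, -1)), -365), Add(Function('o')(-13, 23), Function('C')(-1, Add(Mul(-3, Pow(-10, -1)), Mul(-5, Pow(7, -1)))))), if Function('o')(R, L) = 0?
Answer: Rational(-498480, 29) ≈ -17189.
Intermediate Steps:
Function('C')(z, E) = Add(Mul(-32, Pow(z, -1)), Mul(8, z, Pow(E, -1))) (Function('C')(z, E) = Mul(8, Add(Mul(-4, Pow(z, -1)), Mul(z, Pow(E, -1)))) = Add(Mul(-32, Pow(z, -1)), Mul(8, z, Pow(E, -1))))
Mul(Add(Mul(-6, Add(-4, -1)), -365), Add(Function('o')(-13, 23), Function('C')(-1, Add(Mul(-3, Pow(-10, -1)), Mul(-5, Pow(7, -1)))))) = Mul(Add(Mul(-6, Add(-4, -1)), -365), Add(0, Add(Mul(-32, Pow(-1, -1)), Mul(8, -1, Pow(Add(Mul(-3, Pow(-10, -1)), Mul(-5, Pow(7, -1))), -1))))) = Mul(Add(Mul(-6, -5), -365), Add(0, Add(Mul(-32, -1), Mul(8, -1, Pow(Add(Mul(-3, Rational(-1, 10)), Mul(-5, Rational(1, 7))), -1))))) = Mul(Add(30, -365), Add(0, Add(32, Mul(8, -1, Pow(Add(Rational(3, 10), Rational(-5, 7)), -1))))) = Mul(-335, Add(0, Add(32, Mul(8, -1, Pow(Rational(-29, 70), -1))))) = Mul(-335, Add(0, Add(32, Mul(8, -1, Rational(-70, 29))))) = Mul(-335, Add(0, Add(32, Rational(560, 29)))) = Mul(-335, Add(0, Rational(1488, 29))) = Mul(-335, Rational(1488, 29)) = Rational(-498480, 29)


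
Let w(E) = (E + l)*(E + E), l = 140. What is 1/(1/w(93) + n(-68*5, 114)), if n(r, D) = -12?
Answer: -43338/520055 ≈ -0.083333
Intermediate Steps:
w(E) = 2*E*(140 + E) (w(E) = (E + 140)*(E + E) = (140 + E)*(2*E) = 2*E*(140 + E))
1/(1/w(93) + n(-68*5, 114)) = 1/(1/(2*93*(140 + 93)) - 12) = 1/(1/(2*93*233) - 12) = 1/(1/43338 - 12) = 1/(-520055/43338) = -43338/520055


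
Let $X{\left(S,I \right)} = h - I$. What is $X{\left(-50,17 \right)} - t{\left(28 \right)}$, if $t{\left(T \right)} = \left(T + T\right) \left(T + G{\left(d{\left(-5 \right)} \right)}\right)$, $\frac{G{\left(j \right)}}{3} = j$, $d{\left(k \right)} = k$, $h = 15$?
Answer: $-730$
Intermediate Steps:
$X{\left(S,I \right)} = 15 - I$
$G{\left(j \right)} = 3 j$
$t{\left(T \right)} = 2 T \left(-15 + T\right)$ ($t{\left(T \right)} = \left(T + T\right) \left(T + 3 \left(-5\right)\right) = 2 T \left(T - 15\right) = 2 T \left(-15 + T\right)$)
$X{\left(-50,17 \right)} - t{\left(28 \right)} = \left(15 - 17\right) - 2 \cdot 28 \left(-15 + 28\right) = \left(15 - 17\right) - 2 \cdot 28 \cdot 13 = -2 - 728 = -730$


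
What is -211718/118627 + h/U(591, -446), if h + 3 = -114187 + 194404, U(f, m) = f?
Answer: 3130140280/23369519 ≈ 133.94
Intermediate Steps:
h = 80214 (h = -3 + (-114187 + 194404) = -3 + 80217 = 80214)
-211718/118627 + h/U(591, -446) = -211718/118627 + 80214/591 = -211718*1/118627 + 80214*(1/591) = -211718/118627 + 26738/197 = 3130140280/23369519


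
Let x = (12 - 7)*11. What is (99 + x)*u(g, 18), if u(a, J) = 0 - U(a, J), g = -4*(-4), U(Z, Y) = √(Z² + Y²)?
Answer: -308*√145 ≈ -3708.8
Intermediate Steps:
U(Z, Y) = √(Y² + Z²)
g = 16
u(a, J) = -√(J² + a²) (u(a, J) = 0 - √(J² + a²) = -√(J² + a²))
x = 55 (x = 5*11 = 55)
(99 + x)*u(g, 18) = (99 + 55)*(-√(18² + 16²)) = 154*(-√(324 + 256)) = 154*(-√580) = 154*(-2*√145) = -308*√145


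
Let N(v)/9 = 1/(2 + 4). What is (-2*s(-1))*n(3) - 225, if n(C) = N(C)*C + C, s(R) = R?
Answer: -210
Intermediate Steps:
N(v) = 3/2 (N(v) = 9/(2 + 4) = 9/6 = 9*(1/6) = 3/2)
n(C) = 5*C/2 (n(C) = 3*C/2 + C = 5*C/2)
(-2*s(-1))*n(3) - 225 = (-2*(-1))*((5/2)*3) - 225 = 2*(15/2) - 225 = 15 - 225 = -210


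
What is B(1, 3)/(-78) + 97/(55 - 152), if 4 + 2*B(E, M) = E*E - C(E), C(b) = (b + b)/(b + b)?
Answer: -38/39 ≈ -0.97436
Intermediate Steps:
C(b) = 1 (C(b) = (2*b)/((2*b)) = (2*b)*(1/(2*b)) = 1)
B(E, M) = -5/2 + E²/2 (B(E, M) = -2 + (E*E - 1*1)/2 = -2 + (E² - 1)/2 = -2 + (-1 + E²)/2 = -2 + (-½ + E²/2) = -5/2 + E²/2)
B(1, 3)/(-78) + 97/(55 - 152) = (-5/2 + (½)*1²)/(-78) + 97/(55 - 152) = (-5/2 + (½)*1)*(-1/78) + 97/(-97) = (-5/2 + ½)*(-1/78) + 97*(-1/97) = -2*(-1/78) - 1 = 1/39 - 1 = -38/39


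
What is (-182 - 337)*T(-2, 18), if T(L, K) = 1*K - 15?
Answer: -1557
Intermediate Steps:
T(L, K) = -15 + K (T(L, K) = K - 15 = -15 + K)
(-182 - 337)*T(-2, 18) = (-182 - 337)*(-15 + 18) = -519*3 = -1557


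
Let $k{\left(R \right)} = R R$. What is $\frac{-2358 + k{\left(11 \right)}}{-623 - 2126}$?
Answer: $\frac{2237}{2749} \approx 0.81375$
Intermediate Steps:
$k{\left(R \right)} = R^{2}$
$\frac{-2358 + k{\left(11 \right)}}{-623 - 2126} = \frac{-2358 + 11^{2}}{-623 - 2126} = \frac{-2358 + 121}{-2749} = \left(-2237\right) \left(- \frac{1}{2749}\right) = \frac{2237}{2749}$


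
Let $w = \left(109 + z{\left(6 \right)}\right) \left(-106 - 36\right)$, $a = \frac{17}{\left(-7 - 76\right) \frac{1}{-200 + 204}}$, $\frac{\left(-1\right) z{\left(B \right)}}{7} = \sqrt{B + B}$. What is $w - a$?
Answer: $- \frac{1284606}{83} + 1988 \sqrt{3} \approx -12034.0$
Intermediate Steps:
$z{\left(B \right)} = - 7 \sqrt{2} \sqrt{B}$ ($z{\left(B \right)} = - 7 \sqrt{B + B} = - 7 \sqrt{2 B} = - 7 \sqrt{2} \sqrt{B}$)
$a = - \frac{68}{83}$ ($a = \frac{17}{\left(-83\right) \frac{1}{4}} = \frac{17}{- \frac{83}{4}} = 17 \left(- \frac{4}{83}\right) = - \frac{68}{83} \approx -0.81928$)
$w = -15478 + 1988 \sqrt{3}$ ($w = \left(109 - 7 \sqrt{2} \sqrt{6}\right) \left(-106 - 36\right) = \left(109 - 14 \sqrt{3}\right) \left(-142\right) = -15478 + 1988 \sqrt{3} \approx -12035.0$)
$w - a = \left(-15478 + 1988 \sqrt{3}\right) - - \frac{68}{83} = \left(-15478 + 1988 \sqrt{3}\right) + \frac{68}{83} = - \frac{1284606}{83} + 1988 \sqrt{3}$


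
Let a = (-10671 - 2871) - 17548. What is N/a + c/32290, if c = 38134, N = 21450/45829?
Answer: 2716676546162/2300377718345 ≈ 1.1810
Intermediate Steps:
N = 21450/45829 (N = 21450*(1/45829) = 21450/45829 ≈ 0.46804)
a = -31090 (a = -13542 - 17548 = -31090)
N/a + c/32290 = (21450/45829)/(-31090) + 38134/32290 = (21450/45829)*(-1/31090) + 38134*(1/32290) = -2145/142482361 + 19067/16145 = 2716676546162/2300377718345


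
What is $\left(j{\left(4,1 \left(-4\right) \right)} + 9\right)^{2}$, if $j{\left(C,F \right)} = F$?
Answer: $25$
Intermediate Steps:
$\left(j{\left(4,1 \left(-4\right) \right)} + 9\right)^{2} = \left(1 \left(-4\right) + 9\right)^{2} = \left(-4 + 9\right)^{2} = 5^{2} = 25$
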